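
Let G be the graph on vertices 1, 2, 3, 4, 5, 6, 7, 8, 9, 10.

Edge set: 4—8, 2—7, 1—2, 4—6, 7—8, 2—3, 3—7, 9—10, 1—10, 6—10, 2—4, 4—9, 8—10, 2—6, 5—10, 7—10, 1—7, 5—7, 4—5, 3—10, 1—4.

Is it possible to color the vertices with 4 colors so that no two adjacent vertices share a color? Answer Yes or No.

Yes

The chromatic number is 3. 7, 8, 10 are mutually adjacent, so at least 3 colors are needed.
3 colors suffice: 1=green, 2=red, 3=green, 4=blue, 5=green, 6=green, 7=blue, 8=green, 9=green, 10=red.
Since 4 ≥ 3, a proper 4-coloring certainly exists.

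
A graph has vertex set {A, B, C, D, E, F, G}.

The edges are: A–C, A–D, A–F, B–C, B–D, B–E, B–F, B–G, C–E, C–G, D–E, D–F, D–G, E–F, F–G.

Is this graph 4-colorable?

Yes

The chromatic number is 4. B, D, E, F are mutually adjacent (a clique of size 4), so at least 4 colors are needed.
A valid assignment using 4 colors: A=green, B=green, C=red, D=blue, E=yellow, F=red, G=yellow.
That is already a proper 4-coloring.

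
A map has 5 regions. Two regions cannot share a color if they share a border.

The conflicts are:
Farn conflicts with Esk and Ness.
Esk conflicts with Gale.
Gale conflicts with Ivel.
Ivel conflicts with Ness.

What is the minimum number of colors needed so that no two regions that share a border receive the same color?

The cycle Gale-Ivel-Ness-Farn-Esk-Gale has odd length 5, so it cannot be 2-colored; at least 3 colors are needed.
A valid assignment using 3 colors: Farn=2, Esk=1, Gale=3, Ivel=2, Ness=1. Every pair that conflicts lands in different colors.

3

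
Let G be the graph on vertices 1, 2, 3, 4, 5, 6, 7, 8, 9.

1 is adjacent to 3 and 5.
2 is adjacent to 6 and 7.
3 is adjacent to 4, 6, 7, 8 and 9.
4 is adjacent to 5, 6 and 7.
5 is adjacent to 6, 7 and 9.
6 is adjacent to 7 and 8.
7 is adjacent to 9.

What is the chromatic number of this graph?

3, 4, 6, 7 are mutually adjacent (a clique of size 4), so at least 4 colors are needed.
4 colors suffice: 1=blue, 2=red, 3=red, 4=yellow, 5=red, 6=green, 7=blue, 8=blue, 9=green. No two adjacent vertices share a color.

4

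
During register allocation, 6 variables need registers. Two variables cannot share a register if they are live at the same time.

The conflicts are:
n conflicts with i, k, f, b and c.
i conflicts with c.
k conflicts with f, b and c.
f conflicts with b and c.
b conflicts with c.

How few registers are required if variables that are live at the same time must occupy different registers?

n, k, f, b, c pairwise conflict, so at least 5 registers are needed.
5 registers suffice: register 1 → {n}; register 2 → {c}; register 3 → {i, f}; register 4 → {b}; register 5 → {k}. No two conflicting variables share a register.

5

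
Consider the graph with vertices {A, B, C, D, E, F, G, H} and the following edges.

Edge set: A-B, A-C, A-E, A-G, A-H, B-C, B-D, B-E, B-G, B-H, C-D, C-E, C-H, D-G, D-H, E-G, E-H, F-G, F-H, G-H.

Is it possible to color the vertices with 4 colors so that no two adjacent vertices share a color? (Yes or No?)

A, B, C, E, H form a clique, so at least 5 colors are needed.
So 4 colors are not enough.

No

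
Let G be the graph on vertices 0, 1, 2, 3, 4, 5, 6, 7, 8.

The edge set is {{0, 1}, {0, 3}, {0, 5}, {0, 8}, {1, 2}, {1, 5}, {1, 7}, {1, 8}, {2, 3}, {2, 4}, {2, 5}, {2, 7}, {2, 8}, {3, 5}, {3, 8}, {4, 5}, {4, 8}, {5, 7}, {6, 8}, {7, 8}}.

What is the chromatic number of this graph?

1, 2, 7, 8 are pairwise adjacent (a clique of size 4), so at least 4 colors are needed.
4 colors suffice: 0=blue, 1=green, 2=blue, 3=green, 4=green, 5=red, 6=blue, 7=yellow, 8=red. Each edge has distinct colors on its endpoints.

4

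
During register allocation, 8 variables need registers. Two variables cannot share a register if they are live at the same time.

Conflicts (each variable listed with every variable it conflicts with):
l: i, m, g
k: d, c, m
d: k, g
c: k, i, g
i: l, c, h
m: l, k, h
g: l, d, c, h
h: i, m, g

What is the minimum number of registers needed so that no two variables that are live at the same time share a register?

The cycle m-k-d-g-l-m has odd length 5, so it cannot be 2-colored; at least 3 registers are needed.
3 registers suffice: register 1 → {i, m, g}; register 2 → {l, d, c, h}; register 3 → {k}. Every pair that conflicts lands in different registers.

3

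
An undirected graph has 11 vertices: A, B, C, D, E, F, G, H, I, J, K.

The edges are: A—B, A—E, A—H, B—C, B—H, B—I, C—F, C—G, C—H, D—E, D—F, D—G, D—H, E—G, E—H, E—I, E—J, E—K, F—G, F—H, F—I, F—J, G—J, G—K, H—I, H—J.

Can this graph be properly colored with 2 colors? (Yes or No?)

F, H, I form a triangle, so at least 3 colors are needed.
So 2 colors are not enough.

No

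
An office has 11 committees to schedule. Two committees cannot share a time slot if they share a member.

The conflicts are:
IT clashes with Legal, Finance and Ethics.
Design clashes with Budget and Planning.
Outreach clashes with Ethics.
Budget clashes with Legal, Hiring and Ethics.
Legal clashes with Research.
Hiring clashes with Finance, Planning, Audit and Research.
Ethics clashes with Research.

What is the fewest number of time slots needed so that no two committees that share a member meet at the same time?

3

The cycle Finance-Hiring-Budget-Ethics-IT-Finance has odd length 5, so it cannot be 2-colored; at least 3 time slots are needed.
A valid assignment using 3 time slots: IT=2, Design=1, Outreach=2, Budget=2, Legal=1, Hiring=1, Finance=3, Planning=2, Ethics=1, Audit=2, Research=2. No two conflicting committees share a time slot.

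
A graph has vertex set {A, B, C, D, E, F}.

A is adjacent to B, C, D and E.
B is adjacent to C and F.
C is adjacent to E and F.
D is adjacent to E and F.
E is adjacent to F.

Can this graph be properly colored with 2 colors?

No

B, C, F are mutually adjacent, so at least 3 colors are needed.
So 2 colors are not enough.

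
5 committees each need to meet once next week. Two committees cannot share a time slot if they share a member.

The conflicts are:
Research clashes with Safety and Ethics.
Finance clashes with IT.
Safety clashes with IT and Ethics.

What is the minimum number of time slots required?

3

Research, Safety, Ethics are mutually in conflict, so at least 3 time slots are needed.
3 time slots suffice: Research=3, Finance=1, Safety=1, IT=2, Ethics=2. No two conflicting committees share a time slot.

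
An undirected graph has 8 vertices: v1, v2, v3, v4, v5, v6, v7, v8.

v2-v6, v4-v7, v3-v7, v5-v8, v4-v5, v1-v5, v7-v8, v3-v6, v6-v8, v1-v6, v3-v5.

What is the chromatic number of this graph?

v4 and v7 are adjacent, so at least 2 colors are needed.
One proper 2-coloring: v1=B, v2=B, v3=B, v4=B, v5=R, v6=R, v7=R, v8=B. Every edge joins two different colors.

2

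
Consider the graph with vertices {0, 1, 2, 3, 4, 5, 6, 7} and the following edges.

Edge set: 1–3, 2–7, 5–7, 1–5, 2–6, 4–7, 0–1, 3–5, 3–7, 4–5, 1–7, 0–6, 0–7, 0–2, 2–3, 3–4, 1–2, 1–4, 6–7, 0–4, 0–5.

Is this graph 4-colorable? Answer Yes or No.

No

0, 1, 4, 5, 7 are mutually adjacent (a clique of size 5), so at least 5 colors are needed.
So 4 colors are not enough.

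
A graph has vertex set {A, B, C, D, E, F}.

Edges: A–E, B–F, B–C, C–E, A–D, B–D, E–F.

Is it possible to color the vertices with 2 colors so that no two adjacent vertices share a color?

The cycle B-C-E-A-D-B has odd length 5, so it cannot be 2-colored; at least 3 colors are needed.
So 2 colors are not enough.

No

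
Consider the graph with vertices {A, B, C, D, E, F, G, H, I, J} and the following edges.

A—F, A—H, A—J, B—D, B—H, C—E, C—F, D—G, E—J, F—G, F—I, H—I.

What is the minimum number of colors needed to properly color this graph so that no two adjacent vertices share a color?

3

The cycle E-C-F-A-J-E has odd length 5, so it cannot be 2-colored; at least 3 colors are needed.
3 colors suffice: A=2, B=2, C=2, D=1, E=1, F=1, G=2, H=1, I=2, J=3. Every edge joins two different colors.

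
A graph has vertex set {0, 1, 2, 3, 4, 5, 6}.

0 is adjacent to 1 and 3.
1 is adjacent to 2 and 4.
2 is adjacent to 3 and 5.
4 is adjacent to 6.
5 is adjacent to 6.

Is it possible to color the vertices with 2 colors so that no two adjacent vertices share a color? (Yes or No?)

No

The cycle 6-5-2-1-4-6 has odd length 5, so it cannot be 2-colored; at least 3 colors are needed.
So 2 colors are not enough.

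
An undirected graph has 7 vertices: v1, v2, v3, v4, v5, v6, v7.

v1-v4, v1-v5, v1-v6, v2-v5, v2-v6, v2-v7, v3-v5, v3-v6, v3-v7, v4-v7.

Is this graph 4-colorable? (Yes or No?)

The chromatic number is 3. The cycle v7-v2-v6-v1-v4-v7 has odd length 5, so it cannot be 2-colored; at least 3 colors are needed.
3 colors suffice: color 1 → {v5, v6, v7}; color 2 → {v1, v2, v3}; color 3 → {v4}.
Since 4 ≥ 3, a proper 4-coloring certainly exists.

Yes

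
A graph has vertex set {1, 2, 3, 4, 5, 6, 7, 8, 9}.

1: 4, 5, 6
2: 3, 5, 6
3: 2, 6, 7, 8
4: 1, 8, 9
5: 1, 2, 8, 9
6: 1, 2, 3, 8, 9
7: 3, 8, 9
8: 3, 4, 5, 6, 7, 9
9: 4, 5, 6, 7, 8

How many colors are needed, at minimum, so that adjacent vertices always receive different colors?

5, 8, 9 are pairwise adjacent, so at least 3 colors are needed.
3 colors suffice: color red → {1, 2, 8}; color blue → {4, 5, 6, 7}; color green → {3, 9}. Each edge has distinct colors on its endpoints.

3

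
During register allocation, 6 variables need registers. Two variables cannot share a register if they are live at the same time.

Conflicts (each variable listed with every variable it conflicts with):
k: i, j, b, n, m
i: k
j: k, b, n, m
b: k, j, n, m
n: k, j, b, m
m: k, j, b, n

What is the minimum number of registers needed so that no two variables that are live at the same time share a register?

5

k, j, b, n, m all conflict with each other, so at least 5 registers are needed.
5 registers suffice: register 1 → {k}; register 2 → {i, b}; register 3 → {m}; register 4 → {n}; register 5 → {j}. Every pair that conflicts lands in different registers.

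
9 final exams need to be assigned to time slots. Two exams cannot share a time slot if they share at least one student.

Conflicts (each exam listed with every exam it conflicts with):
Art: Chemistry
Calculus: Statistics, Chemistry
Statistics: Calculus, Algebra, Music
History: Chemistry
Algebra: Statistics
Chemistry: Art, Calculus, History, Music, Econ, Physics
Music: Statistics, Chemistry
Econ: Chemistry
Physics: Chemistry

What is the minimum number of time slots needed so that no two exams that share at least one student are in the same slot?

Statistics and Music conflict, so at least 2 time slots are needed.
A valid assignment using 2 time slots: Art=2, Calculus=2, Statistics=1, History=2, Algebra=2, Chemistry=1, Music=2, Econ=2, Physics=2. Each listed conflict is separated.

2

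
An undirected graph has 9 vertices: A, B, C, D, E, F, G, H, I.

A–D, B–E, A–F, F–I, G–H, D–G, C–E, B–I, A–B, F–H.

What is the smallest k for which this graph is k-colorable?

The cycle G-D-A-F-H-G has odd length 5, so it cannot be 2-colored; at least 3 colors are needed.
A valid assignment using 3 colors: A=1, B=2, C=2, D=2, E=1, F=2, G=1, H=3, I=1. No two adjacent vertices share a color.

3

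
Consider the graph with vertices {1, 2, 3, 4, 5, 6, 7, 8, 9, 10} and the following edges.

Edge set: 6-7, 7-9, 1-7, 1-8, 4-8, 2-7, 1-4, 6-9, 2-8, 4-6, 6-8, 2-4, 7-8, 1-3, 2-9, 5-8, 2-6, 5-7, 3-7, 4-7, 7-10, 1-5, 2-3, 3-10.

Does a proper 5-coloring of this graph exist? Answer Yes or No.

Yes

The chromatic number is 5. 2, 4, 6, 7, 8 are pairwise adjacent (a clique of size 5), so at least 5 colors are needed.
5 colors suffice: 1=blue, 2=blue, 3=green, 4=yellow, 5=yellow, 6=purple, 7=red, 8=green, 9=green, 10=blue.
That is already a proper 5-coloring.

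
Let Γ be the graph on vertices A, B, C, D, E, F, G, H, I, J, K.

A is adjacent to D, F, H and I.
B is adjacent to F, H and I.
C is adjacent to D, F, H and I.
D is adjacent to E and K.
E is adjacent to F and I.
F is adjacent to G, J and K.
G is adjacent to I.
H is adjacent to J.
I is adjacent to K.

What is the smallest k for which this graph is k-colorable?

D and K are adjacent, so at least 2 colors are needed.
2 colors suffice: color 1 → {D, F, H, I}; color 2 → {A, B, C, E, G, J, K}. No two adjacent vertices share a color.

2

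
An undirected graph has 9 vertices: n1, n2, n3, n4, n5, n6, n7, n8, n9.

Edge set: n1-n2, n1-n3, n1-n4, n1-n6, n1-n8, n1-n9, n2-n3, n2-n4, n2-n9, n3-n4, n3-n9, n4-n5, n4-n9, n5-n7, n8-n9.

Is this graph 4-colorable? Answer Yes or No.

No

n1, n2, n3, n4, n9 are pairwise adjacent (a clique of size 5), so at least 5 colors are needed.
So 4 colors are not enough.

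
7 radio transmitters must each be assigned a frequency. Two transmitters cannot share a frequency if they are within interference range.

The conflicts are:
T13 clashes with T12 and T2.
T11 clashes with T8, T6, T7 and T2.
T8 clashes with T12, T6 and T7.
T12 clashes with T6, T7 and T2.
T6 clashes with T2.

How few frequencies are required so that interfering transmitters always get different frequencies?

3

T13, T12, T2 all conflict with each other, so at least 3 frequencies are needed.
3 frequencies suffice: T13=3, T11=1, T8=2, T12=1, T6=3, T7=3, T2=2. Every pair that conflicts lands in different frequencies.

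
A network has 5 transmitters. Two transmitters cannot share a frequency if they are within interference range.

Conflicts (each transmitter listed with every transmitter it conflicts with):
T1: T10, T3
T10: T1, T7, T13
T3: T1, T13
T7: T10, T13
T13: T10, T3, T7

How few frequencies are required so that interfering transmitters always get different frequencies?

3

T10, T7, T13 all conflict with each other, so at least 3 frequencies are needed.
3 frequencies suffice: frequency 1 → {T1, T13}; frequency 2 → {T10, T3}; frequency 3 → {T7}. No two conflicting transmitters share a frequency.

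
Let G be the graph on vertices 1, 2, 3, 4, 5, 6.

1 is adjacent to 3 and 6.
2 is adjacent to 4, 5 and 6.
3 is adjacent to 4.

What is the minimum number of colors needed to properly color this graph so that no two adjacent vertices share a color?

The cycle 4-2-6-1-3-4 has odd length 5, so it cannot be 2-colored; at least 3 colors are needed.
One proper 3-coloring: 1=c, 2=a, 3=a, 4=b, 5=b, 6=b. No two adjacent vertices share a color.

3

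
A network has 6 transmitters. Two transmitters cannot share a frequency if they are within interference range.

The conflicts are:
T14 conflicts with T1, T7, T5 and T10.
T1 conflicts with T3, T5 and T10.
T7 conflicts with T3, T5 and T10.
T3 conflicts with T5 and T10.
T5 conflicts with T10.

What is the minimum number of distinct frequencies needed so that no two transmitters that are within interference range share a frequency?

T14, T1, T5, T10 are mutually in conflict, so at least 4 frequencies are needed.
A valid assignment using 4 frequencies: T14=3, T1=4, T7=4, T3=3, T5=2, T10=1. Each listed conflict is separated.

4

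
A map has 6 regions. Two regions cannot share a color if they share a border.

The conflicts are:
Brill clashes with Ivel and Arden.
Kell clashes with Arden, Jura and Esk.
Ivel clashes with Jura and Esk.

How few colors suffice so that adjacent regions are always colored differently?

The cycle Arden-Kell-Esk-Ivel-Brill-Arden has odd length 5, so it cannot be 2-colored; at least 3 colors are needed.
One proper 3-coloring: Brill=2, Kell=1, Ivel=1, Arden=3, Jura=2, Esk=2. No two conflicting regions share a color.

3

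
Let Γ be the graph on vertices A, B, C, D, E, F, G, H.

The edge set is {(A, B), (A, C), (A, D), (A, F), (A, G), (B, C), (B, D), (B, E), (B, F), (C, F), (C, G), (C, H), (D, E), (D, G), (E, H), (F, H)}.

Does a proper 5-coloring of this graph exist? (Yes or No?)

The chromatic number is 4. A, B, C, F are pairwise adjacent (a clique of size 4), so at least 4 colors are needed.
A valid assignment using 4 colors: A=2, B=3, C=1, D=1, E=4, F=4, G=3, H=2.
Since 5 ≥ 4, a proper 5-coloring certainly exists.

Yes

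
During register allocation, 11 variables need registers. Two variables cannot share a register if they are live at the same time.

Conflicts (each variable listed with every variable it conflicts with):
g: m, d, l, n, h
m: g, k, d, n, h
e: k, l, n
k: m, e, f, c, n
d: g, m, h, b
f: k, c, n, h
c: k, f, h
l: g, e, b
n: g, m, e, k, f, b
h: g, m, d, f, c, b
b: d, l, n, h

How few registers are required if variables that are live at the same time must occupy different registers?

g, m, d, h pairwise conflict, so at least 4 registers are needed.
4 registers suffice: register 1 → {l, n, h}; register 2 → {m, e, f, b}; register 3 → {g, k}; register 4 → {d, c}. Every pair that conflicts lands in different registers.

4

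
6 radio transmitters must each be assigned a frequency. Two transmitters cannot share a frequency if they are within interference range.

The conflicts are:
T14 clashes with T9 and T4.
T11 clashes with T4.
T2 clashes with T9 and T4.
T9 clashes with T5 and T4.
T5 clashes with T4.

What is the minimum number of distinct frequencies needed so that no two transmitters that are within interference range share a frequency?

T14, T9, T4 pairwise conflict, so at least 3 frequencies are needed.
Using 3 frequencies: T14=3, T11=2, T2=3, T9=2, T5=3, T4=1. Every pair that conflicts lands in different frequencies.

3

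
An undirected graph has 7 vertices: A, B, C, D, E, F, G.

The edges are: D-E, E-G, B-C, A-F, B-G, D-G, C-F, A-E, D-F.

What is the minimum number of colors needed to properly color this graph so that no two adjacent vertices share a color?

3

D, E, G are pairwise adjacent, so at least 3 colors are needed.
3 colors suffice: color red → {A, C, D}; color blue → {B, E, F}; color green → {G}. No two adjacent vertices share a color.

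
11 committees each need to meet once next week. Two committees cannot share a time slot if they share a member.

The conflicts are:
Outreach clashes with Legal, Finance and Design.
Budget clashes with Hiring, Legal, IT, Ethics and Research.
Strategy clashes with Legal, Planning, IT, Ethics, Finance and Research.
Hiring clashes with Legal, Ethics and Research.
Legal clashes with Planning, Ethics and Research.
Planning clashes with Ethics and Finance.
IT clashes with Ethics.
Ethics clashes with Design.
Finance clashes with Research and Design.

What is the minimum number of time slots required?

Budget, Hiring, Legal, Ethics all conflict with each other, so at least 4 time slots are needed.
4 time slots suffice: time slot 1 → {Legal, IT, Finance}; time slot 2 → {Outreach, Ethics, Research}; time slot 3 → {Budget, Strategy, Design}; time slot 4 → {Hiring, Planning}. Each listed conflict is separated.

4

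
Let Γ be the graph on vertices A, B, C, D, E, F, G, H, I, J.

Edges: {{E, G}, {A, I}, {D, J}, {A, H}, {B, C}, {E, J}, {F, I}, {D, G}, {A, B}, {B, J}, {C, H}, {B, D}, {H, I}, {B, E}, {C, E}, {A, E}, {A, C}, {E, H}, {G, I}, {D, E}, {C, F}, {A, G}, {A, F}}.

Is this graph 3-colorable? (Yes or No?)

B, D, E, J are mutually adjacent (a clique of size 4), so at least 4 colors are needed.
So 3 colors are not enough.

No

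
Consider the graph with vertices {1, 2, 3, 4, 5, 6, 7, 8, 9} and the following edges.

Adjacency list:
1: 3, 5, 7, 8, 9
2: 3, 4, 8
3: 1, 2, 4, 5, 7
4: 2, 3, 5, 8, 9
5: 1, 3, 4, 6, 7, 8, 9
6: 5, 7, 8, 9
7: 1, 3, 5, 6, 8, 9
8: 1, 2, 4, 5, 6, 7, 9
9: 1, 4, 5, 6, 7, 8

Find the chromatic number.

1, 5, 7, 8, 9 are mutually adjacent (a clique of size 5), so at least 5 colors are needed.
5 colors suffice: color red → {2, 5}; color blue → {3, 8}; color green → {9}; color yellow → {4, 7}; color purple → {1, 6}. Every edge joins two different colors.

5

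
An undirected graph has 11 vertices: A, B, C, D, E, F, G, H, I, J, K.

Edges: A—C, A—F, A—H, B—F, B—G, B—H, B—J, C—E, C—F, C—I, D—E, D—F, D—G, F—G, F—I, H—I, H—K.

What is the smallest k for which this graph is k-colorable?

3

C, F, I are mutually adjacent, so at least 3 colors are needed.
3 colors suffice: color 1 → {E, F, H, J}; color 2 → {B, C, D, K}; color 3 → {A, G, I}. Every edge joins two different colors.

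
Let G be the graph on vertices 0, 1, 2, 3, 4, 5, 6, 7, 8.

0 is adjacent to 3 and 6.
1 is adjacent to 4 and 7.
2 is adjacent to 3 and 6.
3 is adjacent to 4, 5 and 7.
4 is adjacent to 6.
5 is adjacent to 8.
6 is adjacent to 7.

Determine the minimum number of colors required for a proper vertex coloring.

2

6 and 7 are adjacent, so at least 2 colors are needed.
2 colors suffice: color a → {1, 3, 6, 8}; color b → {0, 2, 4, 5, 7}. No two adjacent vertices share a color.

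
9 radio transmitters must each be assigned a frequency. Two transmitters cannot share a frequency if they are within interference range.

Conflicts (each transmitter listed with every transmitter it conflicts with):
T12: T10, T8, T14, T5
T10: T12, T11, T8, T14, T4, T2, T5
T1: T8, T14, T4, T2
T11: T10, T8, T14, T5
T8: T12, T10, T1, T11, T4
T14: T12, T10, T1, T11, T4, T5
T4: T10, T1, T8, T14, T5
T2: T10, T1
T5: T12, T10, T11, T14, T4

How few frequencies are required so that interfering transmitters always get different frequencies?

4

T10, T11, T14, T5 all conflict with each other, so at least 4 frequencies are needed.
4 frequencies suffice: frequency 1 → {T10, T1}; frequency 2 → {T8, T14, T2}; frequency 3 → {T5}; frequency 4 → {T12, T11, T4}. Each listed conflict is separated.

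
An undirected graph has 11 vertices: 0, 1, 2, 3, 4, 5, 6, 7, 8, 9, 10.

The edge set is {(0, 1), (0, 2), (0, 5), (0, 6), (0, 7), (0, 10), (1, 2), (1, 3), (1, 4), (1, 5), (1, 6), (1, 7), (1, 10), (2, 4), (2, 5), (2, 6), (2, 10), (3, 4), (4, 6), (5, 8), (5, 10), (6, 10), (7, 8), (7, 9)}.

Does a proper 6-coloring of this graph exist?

The chromatic number is 5. 0, 1, 2, 6, 10 form a clique, so at least 5 colors are needed.
5 colors suffice: color red → {1, 8, 9}; color blue → {0, 4}; color green → {2, 3, 7}; color yellow → {5, 6}; color purple → {10}.
Since 6 ≥ 5, a proper 6-coloring certainly exists.

Yes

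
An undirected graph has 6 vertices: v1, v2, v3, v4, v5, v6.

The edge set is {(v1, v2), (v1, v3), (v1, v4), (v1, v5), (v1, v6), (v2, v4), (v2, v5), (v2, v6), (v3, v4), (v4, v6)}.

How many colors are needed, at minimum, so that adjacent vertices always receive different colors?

v1, v2, v4, v6 are pairwise adjacent (a clique of size 4), so at least 4 colors are needed.
One proper 4-coloring: v1=1, v2=2, v3=2, v4=3, v5=3, v6=4. No two adjacent vertices share a color.

4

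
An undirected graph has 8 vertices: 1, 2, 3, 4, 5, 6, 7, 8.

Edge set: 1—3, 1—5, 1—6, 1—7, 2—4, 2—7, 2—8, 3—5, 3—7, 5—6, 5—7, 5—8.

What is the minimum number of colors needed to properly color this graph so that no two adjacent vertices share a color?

4

1, 3, 5, 7 are pairwise adjacent (a clique of size 4), so at least 4 colors are needed.
4 colors suffice: 1=b, 2=a, 3=d, 4=b, 5=a, 6=c, 7=c, 8=b. Each edge has distinct colors on its endpoints.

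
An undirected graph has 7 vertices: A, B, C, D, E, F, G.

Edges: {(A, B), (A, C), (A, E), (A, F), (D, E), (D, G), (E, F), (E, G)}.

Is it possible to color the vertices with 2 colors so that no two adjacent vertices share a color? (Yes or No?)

No

A, E, F are pairwise adjacent, so at least 3 colors are needed.
So 2 colors are not enough.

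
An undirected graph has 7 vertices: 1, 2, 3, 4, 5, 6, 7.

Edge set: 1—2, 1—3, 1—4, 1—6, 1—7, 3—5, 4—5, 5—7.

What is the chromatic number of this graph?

2

1 and 3 are adjacent, so at least 2 colors are needed.
One proper 2-coloring: 1=red, 2=blue, 3=blue, 4=blue, 5=red, 6=blue, 7=blue. Each edge has distinct colors on its endpoints.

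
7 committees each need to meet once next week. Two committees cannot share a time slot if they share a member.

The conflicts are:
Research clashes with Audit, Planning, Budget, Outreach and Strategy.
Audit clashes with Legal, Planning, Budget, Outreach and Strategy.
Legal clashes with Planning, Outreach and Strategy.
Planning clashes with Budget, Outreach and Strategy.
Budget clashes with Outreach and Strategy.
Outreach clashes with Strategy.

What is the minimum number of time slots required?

Research, Audit, Planning, Budget, Outreach, Strategy all conflict with each other, so at least 6 time slots are needed.
6 time slots suffice: time slot 1 → {Outreach}; time slot 2 → {Planning}; time slot 3 → {Strategy}; time slot 4 → {Audit}; time slot 5 → {Legal, Budget}; time slot 6 → {Research}. Every pair that conflicts lands in different time slots.

6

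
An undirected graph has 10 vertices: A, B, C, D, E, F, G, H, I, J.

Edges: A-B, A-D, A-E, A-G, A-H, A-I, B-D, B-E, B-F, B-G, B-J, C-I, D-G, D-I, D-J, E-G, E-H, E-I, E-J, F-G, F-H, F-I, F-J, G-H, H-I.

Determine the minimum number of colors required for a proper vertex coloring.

A, B, E, G are pairwise adjacent (a clique of size 4), so at least 4 colors are needed.
4 colors suffice: A=3, B=2, C=2, D=4, E=4, F=3, G=1, H=2, I=1, J=1. Each edge has distinct colors on its endpoints.

4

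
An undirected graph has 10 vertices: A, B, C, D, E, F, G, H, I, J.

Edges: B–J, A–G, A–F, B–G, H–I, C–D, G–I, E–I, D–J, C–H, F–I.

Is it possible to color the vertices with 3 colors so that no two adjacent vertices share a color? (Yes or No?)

Yes

The chromatic number is 3. The cycle J-B-G-I-H-C-D-J has odd length 7, so it cannot be 2-colored; at least 3 colors are needed.
3 colors suffice: color 1 → {A, C, I, J}; color 2 → {D, E, F, G, H}; color 3 → {B}.
That is already a proper 3-coloring.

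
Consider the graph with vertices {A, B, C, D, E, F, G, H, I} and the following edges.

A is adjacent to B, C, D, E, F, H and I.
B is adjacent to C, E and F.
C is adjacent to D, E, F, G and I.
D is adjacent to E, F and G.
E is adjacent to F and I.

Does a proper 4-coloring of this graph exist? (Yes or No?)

A, C, D, E, F are mutually adjacent (a clique of size 5), so at least 5 colors are needed.
So 4 colors are not enough.

No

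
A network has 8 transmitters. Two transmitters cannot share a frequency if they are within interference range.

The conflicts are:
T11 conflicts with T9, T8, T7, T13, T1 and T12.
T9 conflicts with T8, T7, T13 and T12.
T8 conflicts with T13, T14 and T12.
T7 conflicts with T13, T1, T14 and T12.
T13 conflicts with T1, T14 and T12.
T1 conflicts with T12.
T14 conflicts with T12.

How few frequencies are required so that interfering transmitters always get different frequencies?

5

T11, T9, T8, T13, T12 are mutually in conflict, so at least 5 frequencies are needed.
5 frequencies suffice: frequency 1 → {T13}; frequency 2 → {T12}; frequency 3 → {T8, T7}; frequency 4 → {T11, T14}; frequency 5 → {T9, T1}. Each listed conflict is separated.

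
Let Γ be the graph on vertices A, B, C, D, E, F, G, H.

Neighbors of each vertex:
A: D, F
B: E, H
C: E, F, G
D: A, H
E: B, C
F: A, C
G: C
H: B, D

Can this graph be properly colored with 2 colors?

No

The cycle H-B-E-C-F-A-D-H has odd length 7, so it cannot be 2-colored; at least 3 colors are needed.
So 2 colors are not enough.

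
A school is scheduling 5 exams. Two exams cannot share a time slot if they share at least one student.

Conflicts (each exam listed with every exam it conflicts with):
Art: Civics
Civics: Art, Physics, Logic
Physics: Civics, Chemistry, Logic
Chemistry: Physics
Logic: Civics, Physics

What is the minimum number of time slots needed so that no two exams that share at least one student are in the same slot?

3

Civics, Physics, Logic pairwise conflict, so at least 3 time slots are needed.
3 time slots suffice: time slot 1 → {Civics, Chemistry}; time slot 2 → {Art, Physics}; time slot 3 → {Logic}. Every pair that conflicts lands in different time slots.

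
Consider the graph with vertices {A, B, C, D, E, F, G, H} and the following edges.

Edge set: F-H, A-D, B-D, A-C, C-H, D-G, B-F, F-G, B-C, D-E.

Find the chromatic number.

A and C are adjacent, so at least 2 colors are needed.
2 colors suffice: A=blue, B=blue, C=red, D=red, E=blue, F=red, G=blue, H=blue. Every edge joins two different colors.

2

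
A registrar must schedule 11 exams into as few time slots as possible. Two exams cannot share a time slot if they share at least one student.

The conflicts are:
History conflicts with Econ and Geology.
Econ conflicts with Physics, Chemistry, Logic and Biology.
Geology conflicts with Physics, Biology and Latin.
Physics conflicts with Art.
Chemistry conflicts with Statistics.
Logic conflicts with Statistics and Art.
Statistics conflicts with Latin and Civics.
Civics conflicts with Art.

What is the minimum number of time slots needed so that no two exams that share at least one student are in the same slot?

Statistics and Latin conflict, so at least 2 time slots are needed.
A valid assignment using 2 time slots: History=2, Econ=1, Geology=1, Physics=2, Chemistry=2, Logic=2, Biology=2, Statistics=1, Latin=2, Civics=2, Art=1. Every pair that conflicts lands in different time slots.

2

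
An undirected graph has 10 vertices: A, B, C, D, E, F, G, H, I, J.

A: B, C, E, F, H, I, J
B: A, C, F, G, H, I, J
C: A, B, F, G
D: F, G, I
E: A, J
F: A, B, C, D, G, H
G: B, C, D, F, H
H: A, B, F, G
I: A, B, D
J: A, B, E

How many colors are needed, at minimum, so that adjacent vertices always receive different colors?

A, B, C, F are pairwise adjacent (a clique of size 4), so at least 4 colors are needed.
4 colors suffice: A=blue, B=red, C=yellow, D=red, E=red, F=green, G=blue, H=yellow, I=green, J=green. No two adjacent vertices share a color.

4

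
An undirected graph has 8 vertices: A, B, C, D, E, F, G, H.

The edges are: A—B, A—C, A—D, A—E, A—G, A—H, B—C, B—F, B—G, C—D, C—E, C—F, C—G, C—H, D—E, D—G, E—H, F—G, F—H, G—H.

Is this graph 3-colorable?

No

B, C, F, G are pairwise adjacent (a clique of size 4), so at least 4 colors are needed.
So 3 colors are not enough.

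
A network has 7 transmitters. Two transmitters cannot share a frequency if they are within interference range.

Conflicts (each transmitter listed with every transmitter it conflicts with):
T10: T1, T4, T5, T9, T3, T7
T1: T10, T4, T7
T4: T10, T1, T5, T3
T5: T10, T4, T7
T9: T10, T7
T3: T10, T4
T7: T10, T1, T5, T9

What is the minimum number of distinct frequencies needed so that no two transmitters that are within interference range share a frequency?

T10, T5, T7 all conflict with each other, so at least 3 frequencies are needed.
Using 3 frequencies: T10=1, T1=3, T4=2, T5=3, T9=3, T3=3, T7=2. Every pair that conflicts lands in different frequencies.

3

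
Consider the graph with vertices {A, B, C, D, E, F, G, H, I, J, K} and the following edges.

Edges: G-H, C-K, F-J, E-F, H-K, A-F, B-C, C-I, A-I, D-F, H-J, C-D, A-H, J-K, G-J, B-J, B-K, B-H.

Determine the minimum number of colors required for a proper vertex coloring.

4

B, H, J, K form a clique, so at least 4 colors are needed.
A valid assignment using 4 colors: A=red, B=yellow, C=red, D=green, E=red, F=blue, G=green, H=blue, I=blue, J=red, K=green. Every edge joins two different colors.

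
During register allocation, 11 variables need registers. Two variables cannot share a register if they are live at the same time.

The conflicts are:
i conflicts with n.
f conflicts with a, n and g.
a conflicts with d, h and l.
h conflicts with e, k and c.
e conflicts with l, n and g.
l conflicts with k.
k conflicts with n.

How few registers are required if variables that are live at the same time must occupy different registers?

The cycle k-h-a-f-n-k has odd length 5, so it cannot be 2-colored; at least 3 registers are needed.
A valid assignment using 3 registers: i=2, f=2, a=1, d=2, h=3, e=2, l=3, k=2, n=1, c=1, g=1. No two conflicting variables share a register.

3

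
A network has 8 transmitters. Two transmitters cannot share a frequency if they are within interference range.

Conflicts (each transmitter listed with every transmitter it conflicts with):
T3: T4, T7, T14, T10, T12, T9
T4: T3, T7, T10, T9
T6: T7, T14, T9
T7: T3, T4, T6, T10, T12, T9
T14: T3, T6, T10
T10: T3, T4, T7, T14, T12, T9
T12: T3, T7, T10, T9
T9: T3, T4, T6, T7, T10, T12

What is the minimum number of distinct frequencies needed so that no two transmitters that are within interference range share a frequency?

5

T3, T7, T10, T12, T9 all conflict with each other, so at least 5 frequencies are needed.
5 frequencies suffice: frequency 1 → {T7, T14}; frequency 2 → {T3, T6}; frequency 3 → {T10}; frequency 4 → {T9}; frequency 5 → {T4, T12}. No two conflicting transmitters share a frequency.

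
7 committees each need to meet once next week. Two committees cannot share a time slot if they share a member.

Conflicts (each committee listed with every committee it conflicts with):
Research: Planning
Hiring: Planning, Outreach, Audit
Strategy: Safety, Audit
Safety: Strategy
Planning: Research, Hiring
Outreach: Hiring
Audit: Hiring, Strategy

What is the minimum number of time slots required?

Hiring and Outreach conflict, so at least 2 time slots are needed.
A valid assignment using 2 time slots: Research=1, Hiring=1, Strategy=1, Safety=2, Planning=2, Outreach=2, Audit=2. No two conflicting committees share a time slot.

2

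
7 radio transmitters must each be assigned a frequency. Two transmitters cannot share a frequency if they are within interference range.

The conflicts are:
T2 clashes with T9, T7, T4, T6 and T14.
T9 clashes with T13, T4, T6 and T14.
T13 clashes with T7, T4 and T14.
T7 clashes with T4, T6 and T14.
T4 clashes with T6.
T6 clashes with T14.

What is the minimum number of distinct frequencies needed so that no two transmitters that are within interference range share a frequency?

4

T2, T7, T6, T14 all conflict with each other, so at least 4 frequencies are needed.
4 frequencies suffice: frequency 1 → {T13, T6}; frequency 2 → {T9, T7}; frequency 3 → {T4, T14}; frequency 4 → {T2}. No two conflicting transmitters share a frequency.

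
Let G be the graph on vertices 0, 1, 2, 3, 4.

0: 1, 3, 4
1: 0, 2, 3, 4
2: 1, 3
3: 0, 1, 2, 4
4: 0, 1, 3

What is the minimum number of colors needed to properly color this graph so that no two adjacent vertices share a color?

4

0, 1, 3, 4 are mutually adjacent (a clique of size 4), so at least 4 colors are needed.
A valid assignment using 4 colors: 0=yellow, 1=red, 2=green, 3=blue, 4=green. No two adjacent vertices share a color.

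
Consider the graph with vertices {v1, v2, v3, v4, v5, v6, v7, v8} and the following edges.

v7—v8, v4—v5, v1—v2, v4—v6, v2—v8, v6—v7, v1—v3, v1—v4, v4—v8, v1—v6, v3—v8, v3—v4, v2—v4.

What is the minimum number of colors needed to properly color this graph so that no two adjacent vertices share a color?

v2, v4, v8 form a triangle, so at least 3 colors are needed.
3 colors suffice: v1=2, v2=3, v3=3, v4=1, v5=2, v6=3, v7=1, v8=2. Every edge joins two different colors.

3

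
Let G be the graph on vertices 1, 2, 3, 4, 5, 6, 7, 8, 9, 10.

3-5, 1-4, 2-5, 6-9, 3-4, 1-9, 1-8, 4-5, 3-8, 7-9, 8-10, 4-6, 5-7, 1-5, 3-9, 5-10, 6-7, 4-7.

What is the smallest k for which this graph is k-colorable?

6, 7, 9 are mutually adjacent, so at least 3 colors are needed.
One proper 3-coloring: 1=green, 2=blue, 3=green, 4=blue, 5=red, 6=red, 7=green, 8=red, 9=blue, 10=blue. Every edge joins two different colors.

3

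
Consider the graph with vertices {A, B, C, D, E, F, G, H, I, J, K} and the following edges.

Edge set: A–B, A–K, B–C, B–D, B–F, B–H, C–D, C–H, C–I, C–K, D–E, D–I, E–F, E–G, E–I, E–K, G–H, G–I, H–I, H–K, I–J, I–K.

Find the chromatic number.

C, H, I, K form a clique, so at least 4 colors are needed.
4 colors suffice: color red → {B, I}; color blue → {A, E, H, J}; color green → {D, F, G, K}; color yellow → {C}. Each edge has distinct colors on its endpoints.

4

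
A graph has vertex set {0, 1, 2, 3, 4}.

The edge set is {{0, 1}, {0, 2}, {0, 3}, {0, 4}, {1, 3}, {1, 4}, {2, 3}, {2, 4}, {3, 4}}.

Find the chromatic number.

4

0, 1, 3, 4 form a clique, so at least 4 colors are needed.
4 colors suffice: color red → {4}; color blue → {0}; color green → {3}; color yellow → {1, 2}. No two adjacent vertices share a color.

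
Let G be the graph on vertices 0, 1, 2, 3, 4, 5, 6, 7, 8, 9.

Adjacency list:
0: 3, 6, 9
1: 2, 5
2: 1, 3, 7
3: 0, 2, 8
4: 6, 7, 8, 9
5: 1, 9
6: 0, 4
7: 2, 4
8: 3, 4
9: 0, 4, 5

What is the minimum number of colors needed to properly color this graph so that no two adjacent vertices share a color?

The cycle 8-3-2-7-4-8 has odd length 5, so it cannot be 2-colored; at least 3 colors are needed.
One proper 3-coloring: 0=red, 1=blue, 2=red, 3=blue, 4=red, 5=red, 6=blue, 7=blue, 8=green, 9=blue. Each edge has distinct colors on its endpoints.

3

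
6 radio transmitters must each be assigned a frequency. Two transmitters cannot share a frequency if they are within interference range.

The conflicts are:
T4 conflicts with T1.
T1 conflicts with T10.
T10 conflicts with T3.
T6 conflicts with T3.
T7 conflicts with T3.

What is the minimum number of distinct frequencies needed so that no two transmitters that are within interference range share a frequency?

2

T7 and T3 conflict, so at least 2 frequencies are needed.
A valid assignment using 2 frequencies: T4=2, T1=1, T10=2, T6=2, T7=2, T3=1. Every pair that conflicts lands in different frequencies.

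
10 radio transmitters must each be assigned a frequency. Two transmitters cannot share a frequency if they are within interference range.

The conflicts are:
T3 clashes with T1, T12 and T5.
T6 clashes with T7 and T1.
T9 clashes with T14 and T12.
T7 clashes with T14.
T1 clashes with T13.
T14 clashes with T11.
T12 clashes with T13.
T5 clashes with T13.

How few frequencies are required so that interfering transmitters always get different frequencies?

3

The cycle T7-T6-T1-T13-T12-T9-T14-T7 has odd length 7, so it cannot be 2-colored; at least 3 frequencies are needed.
3 frequencies suffice: T3=1, T6=1, T9=3, T7=2, T1=2, T14=1, T11=2, T12=2, T5=2, T13=1. Every pair that conflicts lands in different frequencies.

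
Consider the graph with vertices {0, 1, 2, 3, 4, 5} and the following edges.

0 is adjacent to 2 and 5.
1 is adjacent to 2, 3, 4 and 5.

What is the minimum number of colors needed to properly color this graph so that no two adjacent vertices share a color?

1 and 4 are adjacent, so at least 2 colors are needed.
A valid assignment using 2 colors: 0=a, 1=a, 2=b, 3=b, 4=b, 5=b. Every edge joins two different colors.

2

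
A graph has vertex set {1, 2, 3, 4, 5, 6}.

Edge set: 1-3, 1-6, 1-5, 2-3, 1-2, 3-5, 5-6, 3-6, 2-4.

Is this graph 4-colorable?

The chromatic number is 4. 1, 3, 5, 6 are pairwise adjacent (a clique of size 4), so at least 4 colors are needed.
4 colors suffice: 1=a, 2=c, 3=b, 4=a, 5=d, 6=c.
That is already a proper 4-coloring.

Yes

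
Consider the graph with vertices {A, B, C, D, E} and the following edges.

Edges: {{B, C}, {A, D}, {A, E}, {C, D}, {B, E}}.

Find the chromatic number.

The cycle A-D-C-B-E-A has odd length 5, so it cannot be 2-colored; at least 3 colors are needed.
3 colors suffice: color 1 → {C, E}; color 2 → {A, B}; color 3 → {D}. Every edge joins two different colors.

3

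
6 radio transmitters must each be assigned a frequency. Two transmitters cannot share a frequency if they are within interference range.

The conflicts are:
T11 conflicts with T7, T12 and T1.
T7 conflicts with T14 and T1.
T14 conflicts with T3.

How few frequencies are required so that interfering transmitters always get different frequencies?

T11, T7, T1 all conflict with each other, so at least 3 frequencies are needed.
Using 3 frequencies: T11=2, T7=1, T14=2, T12=1, T1=3, T3=1. Each listed conflict is separated.

3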